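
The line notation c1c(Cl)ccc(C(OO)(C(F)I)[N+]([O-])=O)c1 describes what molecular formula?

Heavy atoms from the SMILES: 8 C, 1 Cl, 1 F, 1 I, 1 N, 4 O.
Implicit hydrogens by atom environment:
  4 × C (aromatic): 1 H each → 4
  2 × C (aromatic): no H
  2 × O: no H
  1 × C: 1 H
  1 × C: no H
  1 × Cl: no H
  1 × F: no H
  1 × I: no H
  1 × N (charge +1): no H
  1 × O: 1 H
  1 × O (charge -1): no H
  Total hydrogens = 6.
Molecular formula: C8H6ClFINO4

C8H6ClFINO4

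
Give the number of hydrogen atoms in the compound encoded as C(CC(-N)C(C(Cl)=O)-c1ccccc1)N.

Hydrogens are implicit in SMILES; fill each atom to its normal valence:
  5 × C (aromatic): 1 H each → 5
  2 × C: 2 H each → 4
  2 × C: 1 H each → 2
  2 × N: 2 H each → 4
  1 × C: no H
  1 × C (aromatic): no H
  1 × Cl: no H
  1 × O: no H
  Total hydrogens = 15.

15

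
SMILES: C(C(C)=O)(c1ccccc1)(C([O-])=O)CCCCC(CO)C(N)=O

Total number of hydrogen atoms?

22

Hydrogens are implicit in SMILES; fill each atom to its normal valence:
  5 × C: 2 H each → 10
  5 × C (aromatic): 1 H each → 5
  4 × C: no H
  3 × O: no H
  1 × C: 3 H
  1 × C: 1 H
  1 × C (aromatic): no H
  1 × N: 2 H
  1 × O: 1 H
  1 × O (charge -1): no H
  Total hydrogens = 22.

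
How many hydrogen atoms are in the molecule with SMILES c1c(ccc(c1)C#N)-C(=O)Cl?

Hydrogens are implicit in SMILES; fill each atom to its normal valence:
  4 × C (aromatic): 1 H each → 4
  2 × C (aromatic): no H
  2 × C: no H
  1 × Cl: no H
  1 × N: no H
  1 × O: no H
  Total hydrogens = 4.

4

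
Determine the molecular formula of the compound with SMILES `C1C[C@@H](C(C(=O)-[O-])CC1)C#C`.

C9H11O2-

Heavy atoms from the SMILES: 9 C, 2 O.
Implicit hydrogens by atom environment:
  4 × C: 2 H each → 8
  3 × C: 1 H each → 3
  2 × C: no H
  1 × O: no H
  1 × O (charge -1): no H
  Total hydrogens = 11.
Net charge -1.
Molecular formula: C9H11O2-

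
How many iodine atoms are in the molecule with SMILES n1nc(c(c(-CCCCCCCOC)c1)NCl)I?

The symbol for iodine appears 1 time in the SMILES.

1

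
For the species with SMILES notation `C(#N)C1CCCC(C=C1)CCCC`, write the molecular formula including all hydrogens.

C12H19N

Heavy atoms from the SMILES: 12 C, 1 N.
Implicit hydrogens by atom environment:
  6 × C: 2 H each → 12
  4 × C: 1 H each → 4
  1 × C: 3 H
  1 × C: no H
  1 × N: no H
  Total hydrogens = 19.
Molecular formula: C12H19N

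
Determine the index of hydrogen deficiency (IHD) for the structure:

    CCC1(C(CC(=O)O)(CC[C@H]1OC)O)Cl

Molecular formula from the SMILES: C10H17ClO4.
DoU = (2C + 2 + N − H − X)/2 = (2·10 + 2 + 0 − 17 − 1)/2 = 4/2 = 2.
(Structurally: 1 ring(s) + 1 π bond(s) = 2.)

2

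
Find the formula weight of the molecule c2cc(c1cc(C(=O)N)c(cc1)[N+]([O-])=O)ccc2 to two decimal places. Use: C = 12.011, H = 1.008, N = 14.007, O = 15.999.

Molecular formula: C13H10N2O3.
M = 13×12.011 + 10×1.008 + 2×14.007 + 3×15.999 = 242.23 g/mol.

242.23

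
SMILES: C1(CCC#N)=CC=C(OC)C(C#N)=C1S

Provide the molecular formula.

C11H10N2OS

Heavy atoms from the SMILES: 11 C, 2 N, 1 O, 1 S.
Implicit hydrogens by atom environment:
  4 × C (aromatic): no H
  2 × C: 2 H each → 4
  2 × C (aromatic): 1 H each → 2
  2 × C: no H
  2 × N: no H
  1 × C: 3 H
  1 × O: no H
  1 × S: 1 H
  Total hydrogens = 10.
Molecular formula: C11H10N2OS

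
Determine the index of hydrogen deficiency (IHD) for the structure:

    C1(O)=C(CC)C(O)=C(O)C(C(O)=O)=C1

5

Molecular formula from the SMILES: C9H10O5.
DoU = (2C + 2 + N − H − X)/2 = (2·9 + 2 + 0 − 10 − 0)/2 = 10/2 = 5.
(Structurally: 1 ring(s) + 4 π bond(s) = 5.)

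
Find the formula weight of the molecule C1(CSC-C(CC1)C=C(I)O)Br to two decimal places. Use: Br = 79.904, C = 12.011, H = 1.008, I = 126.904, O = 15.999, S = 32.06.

363.05

Molecular formula: C8H12BrIOS.
M = 1×79.904 + 8×12.011 + 12×1.008 + 1×126.904 + 1×15.999 + 1×32.06 = 363.05 g/mol.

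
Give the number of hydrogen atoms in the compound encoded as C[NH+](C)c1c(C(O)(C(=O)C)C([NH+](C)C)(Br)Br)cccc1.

22

Hydrogens are implicit in SMILES; fill each atom to its normal valence:
  5 × C: 3 H each → 15
  4 × C (aromatic): 1 H each → 4
  3 × C: no H
  2 × Br: no H
  2 × C (aromatic): no H
  2 × N (charge +1): 1 H each → 2
  1 × O: 1 H
  1 × O: no H
  Total hydrogens = 22.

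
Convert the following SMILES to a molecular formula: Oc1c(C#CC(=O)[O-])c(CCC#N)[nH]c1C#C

Heavy atoms from the SMILES: 12 C, 2 N, 3 O.
Implicit hydrogens by atom environment:
  5 × C: no H
  4 × C (aromatic): no H
  2 × C: 2 H each → 4
  1 × C: 1 H
  1 × N (aromatic): 1 H
  1 × N: no H
  1 × O: 1 H
  1 × O: no H
  1 × O (charge -1): no H
  Total hydrogens = 7.
Net charge -1.
Molecular formula: C12H7N2O3-

C12H7N2O3-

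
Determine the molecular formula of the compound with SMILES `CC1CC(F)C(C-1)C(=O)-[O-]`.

C7H10FO2-

Heavy atoms from the SMILES: 7 C, 1 F, 2 O.
Implicit hydrogens by atom environment:
  3 × C: 1 H each → 3
  2 × C: 2 H each → 4
  1 × C: 3 H
  1 × C: no H
  1 × F: no H
  1 × O: no H
  1 × O (charge -1): no H
  Total hydrogens = 10.
Net charge -1.
Molecular formula: C7H10FO2-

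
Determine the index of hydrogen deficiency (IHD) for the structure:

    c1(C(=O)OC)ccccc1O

5

Molecular formula from the SMILES: C8H8O3.
DoU = (2C + 2 + N − H − X)/2 = (2·8 + 2 + 0 − 8 − 0)/2 = 10/2 = 5.
(Structurally: 1 ring(s) + 4 π bond(s) = 5.)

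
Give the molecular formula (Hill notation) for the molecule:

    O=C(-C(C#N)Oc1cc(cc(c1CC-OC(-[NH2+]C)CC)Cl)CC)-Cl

C17H23Cl2N2O3+

Heavy atoms from the SMILES: 17 C, 2 Cl, 2 N, 3 O.
Implicit hydrogens by atom environment:
  4 × C: 2 H each → 8
  4 × C (aromatic): no H
  3 × C: 3 H each → 9
  3 × O: no H
  2 × C (aromatic): 1 H each → 2
  2 × C: 1 H each → 2
  2 × C: no H
  2 × Cl: no H
  1 × N (charge +1): 2 H
  1 × N: no H
  Total hydrogens = 23.
Net charge +1.
Molecular formula: C17H23Cl2N2O3+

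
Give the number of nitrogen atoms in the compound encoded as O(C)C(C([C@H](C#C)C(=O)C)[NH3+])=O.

The symbol for nitrogen appears 1 time in the SMILES.

1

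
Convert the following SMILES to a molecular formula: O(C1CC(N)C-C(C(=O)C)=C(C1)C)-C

C11H19NO2

Heavy atoms from the SMILES: 11 C, 1 N, 2 O.
Implicit hydrogens by atom environment:
  3 × C: 3 H each → 9
  3 × C: 2 H each → 6
  3 × C: no H
  2 × C: 1 H each → 2
  2 × O: no H
  1 × N: 2 H
  Total hydrogens = 19.
Molecular formula: C11H19NO2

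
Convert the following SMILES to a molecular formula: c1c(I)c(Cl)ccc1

Heavy atoms from the SMILES: 6 C, 1 Cl, 1 I.
Implicit hydrogens by atom environment:
  4 × C (aromatic): 1 H each → 4
  2 × C (aromatic): no H
  1 × Cl: no H
  1 × I: no H
  Total hydrogens = 4.
Molecular formula: C6H4ClI

C6H4ClI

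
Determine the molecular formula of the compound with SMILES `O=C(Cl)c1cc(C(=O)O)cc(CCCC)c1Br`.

Heavy atoms from the SMILES: 1 Br, 12 C, 1 Cl, 3 O.
Implicit hydrogens by atom environment:
  4 × C (aromatic): no H
  3 × C: 2 H each → 6
  2 × C (aromatic): 1 H each → 2
  2 × C: no H
  2 × O: no H
  1 × Br: no H
  1 × C: 3 H
  1 × Cl: no H
  1 × O: 1 H
  Total hydrogens = 12.
Molecular formula: C12H12BrClO3

C12H12BrClO3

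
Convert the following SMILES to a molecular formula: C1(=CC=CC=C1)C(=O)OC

Heavy atoms from the SMILES: 8 C, 2 O.
Implicit hydrogens by atom environment:
  5 × C (aromatic): 1 H each → 5
  2 × O: no H
  1 × C: 3 H
  1 × C (aromatic): no H
  1 × C: no H
  Total hydrogens = 8.
Molecular formula: C8H8O2

C8H8O2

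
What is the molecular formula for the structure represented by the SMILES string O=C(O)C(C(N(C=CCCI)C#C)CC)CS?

C12H18INO2S

Heavy atoms from the SMILES: 12 C, 1 I, 1 N, 2 O, 1 S.
Implicit hydrogens by atom environment:
  5 × C: 1 H each → 5
  4 × C: 2 H each → 8
  2 × C: no H
  1 × C: 3 H
  1 × I: no H
  1 × N: no H
  1 × O: 1 H
  1 × O: no H
  1 × S: 1 H
  Total hydrogens = 18.
Molecular formula: C12H18INO2S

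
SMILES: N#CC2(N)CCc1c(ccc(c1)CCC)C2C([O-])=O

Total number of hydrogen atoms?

Hydrogens are implicit in SMILES; fill each atom to its normal valence:
  4 × C: 2 H each → 8
  3 × C (aromatic): 1 H each → 3
  3 × C (aromatic): no H
  3 × C: no H
  1 × C: 3 H
  1 × C: 1 H
  1 × N: 2 H
  1 × N: no H
  1 × O: no H
  1 × O (charge -1): no H
  Total hydrogens = 17.

17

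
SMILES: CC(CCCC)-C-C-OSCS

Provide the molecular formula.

Heavy atoms from the SMILES: 9 C, 1 O, 2 S.
Implicit hydrogens by atom environment:
  6 × C: 2 H each → 12
  2 × C: 3 H each → 6
  1 × C: 1 H
  1 × O: no H
  1 × S: 1 H
  1 × S: no H
  Total hydrogens = 20.
Molecular formula: C9H20OS2

C9H20OS2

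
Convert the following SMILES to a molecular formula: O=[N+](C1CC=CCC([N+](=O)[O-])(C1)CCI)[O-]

Heavy atoms from the SMILES: 9 C, 1 I, 2 N, 4 O.
Implicit hydrogens by atom environment:
  5 × C: 2 H each → 10
  3 × C: 1 H each → 3
  2 × N (charge +1): no H
  2 × O: no H
  2 × O (charge -1): no H
  1 × C: no H
  1 × I: no H
  Total hydrogens = 13.
Molecular formula: C9H13IN2O4

C9H13IN2O4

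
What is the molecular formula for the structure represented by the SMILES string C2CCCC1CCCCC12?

C10H18

Heavy atoms from the SMILES: 10 C.
Implicit hydrogens by atom environment:
  8 × C: 2 H each → 16
  2 × C: 1 H each → 2
  Total hydrogens = 18.
Molecular formula: C10H18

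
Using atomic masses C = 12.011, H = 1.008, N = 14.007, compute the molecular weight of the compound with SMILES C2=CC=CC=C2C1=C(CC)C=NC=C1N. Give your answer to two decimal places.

Molecular formula: C13H14N2.
M = 13×12.011 + 14×1.008 + 2×14.007 = 198.27 g/mol.

198.27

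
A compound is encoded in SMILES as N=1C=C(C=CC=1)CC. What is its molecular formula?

C7H9N

Heavy atoms from the SMILES: 7 C, 1 N.
Implicit hydrogens by atom environment:
  4 × C (aromatic): 1 H each → 4
  1 × C: 3 H
  1 × C: 2 H
  1 × C (aromatic): no H
  1 × N (aromatic): no H
  Total hydrogens = 9.
Molecular formula: C7H9N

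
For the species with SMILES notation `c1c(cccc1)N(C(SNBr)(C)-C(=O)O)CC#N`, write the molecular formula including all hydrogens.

Heavy atoms from the SMILES: 1 Br, 11 C, 3 N, 2 O, 1 S.
Implicit hydrogens by atom environment:
  5 × C (aromatic): 1 H each → 5
  3 × C: no H
  2 × N: no H
  1 × Br: no H
  1 × C: 3 H
  1 × C: 2 H
  1 × C (aromatic): no H
  1 × N: 1 H
  1 × O: 1 H
  1 × O: no H
  1 × S: no H
  Total hydrogens = 12.
Molecular formula: C11H12BrN3O2S

C11H12BrN3O2S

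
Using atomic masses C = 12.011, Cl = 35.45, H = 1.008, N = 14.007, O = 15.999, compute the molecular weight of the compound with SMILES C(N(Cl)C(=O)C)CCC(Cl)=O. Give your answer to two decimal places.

Molecular formula: C6H9Cl2NO2.
M = 6×12.011 + 2×35.45 + 9×1.008 + 1×14.007 + 2×15.999 = 198.04 g/mol.

198.04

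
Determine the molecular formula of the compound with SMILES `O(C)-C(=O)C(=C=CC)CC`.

Heavy atoms from the SMILES: 8 C, 2 O.
Implicit hydrogens by atom environment:
  3 × C: 3 H each → 9
  3 × C: no H
  2 × O: no H
  1 × C: 2 H
  1 × C: 1 H
  Total hydrogens = 12.
Molecular formula: C8H12O2

C8H12O2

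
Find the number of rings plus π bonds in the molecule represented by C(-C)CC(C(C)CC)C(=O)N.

Molecular formula from the SMILES: C9H19NO.
DoU = (2C + 2 + N − H − X)/2 = (2·9 + 2 + 1 − 19 − 0)/2 = 2/2 = 1.
(Structurally: 0 ring(s) + 1 π bond(s) = 1.)

1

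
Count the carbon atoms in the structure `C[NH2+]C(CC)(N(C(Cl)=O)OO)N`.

5

The symbol for carbon appears 5 times in the SMILES. (Cl is a single chlorine, not C + l.)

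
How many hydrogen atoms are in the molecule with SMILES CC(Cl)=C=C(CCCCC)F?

14

Hydrogens are implicit in SMILES; fill each atom to its normal valence:
  4 × C: 2 H each → 8
  3 × C: no H
  2 × C: 3 H each → 6
  1 × Cl: no H
  1 × F: no H
  Total hydrogens = 14.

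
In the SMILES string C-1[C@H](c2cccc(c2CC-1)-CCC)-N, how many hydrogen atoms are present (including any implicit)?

19

Hydrogens are implicit in SMILES; fill each atom to its normal valence:
  5 × C: 2 H each → 10
  3 × C (aromatic): 1 H each → 3
  3 × C (aromatic): no H
  1 × C: 3 H
  1 × C: 1 H
  1 × N: 2 H
  Total hydrogens = 19.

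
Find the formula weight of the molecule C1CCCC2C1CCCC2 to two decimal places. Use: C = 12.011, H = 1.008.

Molecular formula: C10H18.
M = 10×12.011 + 18×1.008 = 138.25 g/mol.

138.25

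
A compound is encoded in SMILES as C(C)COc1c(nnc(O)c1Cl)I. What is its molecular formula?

Heavy atoms from the SMILES: 7 C, 1 Cl, 1 I, 2 N, 2 O.
Implicit hydrogens by atom environment:
  4 × C (aromatic): no H
  2 × C: 2 H each → 4
  2 × N (aromatic): no H
  1 × C: 3 H
  1 × Cl: no H
  1 × I: no H
  1 × O: 1 H
  1 × O: no H
  Total hydrogens = 8.
Molecular formula: C7H8ClIN2O2

C7H8ClIN2O2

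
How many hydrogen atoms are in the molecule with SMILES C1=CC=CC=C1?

Hydrogens are implicit in SMILES; fill each atom to its normal valence:
  6 × C (aromatic): 1 H each → 6
  Total hydrogens = 6.

6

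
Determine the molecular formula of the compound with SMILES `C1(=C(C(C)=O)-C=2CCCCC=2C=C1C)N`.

Heavy atoms from the SMILES: 13 C, 1 N, 1 O.
Implicit hydrogens by atom environment:
  5 × C (aromatic): no H
  4 × C: 2 H each → 8
  2 × C: 3 H each → 6
  1 × C (aromatic): 1 H
  1 × C: no H
  1 × N: 2 H
  1 × O: no H
  Total hydrogens = 17.
Molecular formula: C13H17NO

C13H17NO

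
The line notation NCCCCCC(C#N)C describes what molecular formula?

Heavy atoms from the SMILES: 8 C, 2 N.
Implicit hydrogens by atom environment:
  5 × C: 2 H each → 10
  1 × C: 3 H
  1 × C: 1 H
  1 × C: no H
  1 × N: 2 H
  1 × N: no H
  Total hydrogens = 16.
Molecular formula: C8H16N2

C8H16N2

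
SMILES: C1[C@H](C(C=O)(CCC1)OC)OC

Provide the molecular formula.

Heavy atoms from the SMILES: 9 C, 3 O.
Implicit hydrogens by atom environment:
  4 × C: 2 H each → 8
  3 × O: no H
  2 × C: 3 H each → 6
  2 × C: 1 H each → 2
  1 × C: no H
  Total hydrogens = 16.
Molecular formula: C9H16O3

C9H16O3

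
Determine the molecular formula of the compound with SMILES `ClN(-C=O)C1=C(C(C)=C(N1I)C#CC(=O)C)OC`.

Heavy atoms from the SMILES: 11 C, 1 Cl, 1 I, 2 N, 3 O.
Implicit hydrogens by atom environment:
  4 × C (aromatic): no H
  3 × C: 3 H each → 9
  3 × C: no H
  3 × O: no H
  1 × C: 1 H
  1 × Cl: no H
  1 × I: no H
  1 × N (aromatic): no H
  1 × N: no H
  Total hydrogens = 10.
Molecular formula: C11H10ClIN2O3

C11H10ClIN2O3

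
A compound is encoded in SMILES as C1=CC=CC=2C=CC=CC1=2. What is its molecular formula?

Heavy atoms from the SMILES: 10 C.
Implicit hydrogens by atom environment:
  8 × C (aromatic): 1 H each → 8
  2 × C (aromatic): no H
  Total hydrogens = 8.
Molecular formula: C10H8

C10H8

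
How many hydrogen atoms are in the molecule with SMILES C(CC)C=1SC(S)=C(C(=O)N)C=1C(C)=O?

13

Hydrogens are implicit in SMILES; fill each atom to its normal valence:
  4 × C (aromatic): no H
  2 × C: 3 H each → 6
  2 × C: 2 H each → 4
  2 × C: no H
  2 × O: no H
  1 × N: 2 H
  1 × S: 1 H
  1 × S (aromatic): no H
  Total hydrogens = 13.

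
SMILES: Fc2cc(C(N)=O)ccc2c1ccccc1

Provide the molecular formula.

C13H10FNO

Heavy atoms from the SMILES: 13 C, 1 F, 1 N, 1 O.
Implicit hydrogens by atom environment:
  8 × C (aromatic): 1 H each → 8
  4 × C (aromatic): no H
  1 × C: no H
  1 × F: no H
  1 × N: 2 H
  1 × O: no H
  Total hydrogens = 10.
Molecular formula: C13H10FNO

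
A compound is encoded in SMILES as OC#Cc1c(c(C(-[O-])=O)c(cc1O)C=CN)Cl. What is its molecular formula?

C11H7ClNO4-

Heavy atoms from the SMILES: 11 C, 1 Cl, 1 N, 4 O.
Implicit hydrogens by atom environment:
  5 × C (aromatic): no H
  3 × C: no H
  2 × C: 1 H each → 2
  2 × O: 1 H each → 2
  1 × C (aromatic): 1 H
  1 × Cl: no H
  1 × N: 2 H
  1 × O: no H
  1 × O (charge -1): no H
  Total hydrogens = 7.
Net charge -1.
Molecular formula: C11H7ClNO4-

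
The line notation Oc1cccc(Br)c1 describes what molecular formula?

Heavy atoms from the SMILES: 1 Br, 6 C, 1 O.
Implicit hydrogens by atom environment:
  4 × C (aromatic): 1 H each → 4
  2 × C (aromatic): no H
  1 × Br: no H
  1 × O: 1 H
  Total hydrogens = 5.
Molecular formula: C6H5BrO

C6H5BrO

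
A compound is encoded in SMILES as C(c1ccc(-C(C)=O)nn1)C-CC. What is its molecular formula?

Heavy atoms from the SMILES: 10 C, 2 N, 1 O.
Implicit hydrogens by atom environment:
  3 × C: 2 H each → 6
  2 × C: 3 H each → 6
  2 × C (aromatic): 1 H each → 2
  2 × C (aromatic): no H
  2 × N (aromatic): no H
  1 × C: no H
  1 × O: no H
  Total hydrogens = 14.
Molecular formula: C10H14N2O

C10H14N2O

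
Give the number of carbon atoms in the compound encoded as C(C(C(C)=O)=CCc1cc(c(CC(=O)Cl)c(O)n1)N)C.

14

The symbol for carbon appears 14 times in the SMILES. Lowercase c denotes aromatic carbon and counts toward C.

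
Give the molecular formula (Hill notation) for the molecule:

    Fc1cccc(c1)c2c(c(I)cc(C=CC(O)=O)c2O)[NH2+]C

Heavy atoms from the SMILES: 16 C, 1 F, 1 I, 1 N, 3 O.
Implicit hydrogens by atom environment:
  7 × C (aromatic): no H
  5 × C (aromatic): 1 H each → 5
  2 × C: 1 H each → 2
  2 × O: 1 H each → 2
  1 × C: 3 H
  1 × C: no H
  1 × F: no H
  1 × I: no H
  1 × N (charge +1): 2 H
  1 × O: no H
  Total hydrogens = 14.
Net charge +1.
Molecular formula: C16H14FINO3+

C16H14FINO3+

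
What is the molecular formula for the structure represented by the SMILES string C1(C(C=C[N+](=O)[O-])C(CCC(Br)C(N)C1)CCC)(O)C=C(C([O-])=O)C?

Heavy atoms from the SMILES: 1 Br, 17 C, 2 N, 5 O.
Implicit hydrogens by atom environment:
  7 × C: 1 H each → 7
  5 × C: 2 H each → 10
  3 × C: no H
  2 × C: 3 H each → 6
  2 × O: no H
  2 × O (charge -1): no H
  1 × Br: no H
  1 × N: 2 H
  1 × N (charge +1): no H
  1 × O: 1 H
  Total hydrogens = 26.
Net charge -1.
Molecular formula: C17H26BrN2O5-

C17H26BrN2O5-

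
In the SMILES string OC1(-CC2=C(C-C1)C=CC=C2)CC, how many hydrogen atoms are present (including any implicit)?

16

Hydrogens are implicit in SMILES; fill each atom to its normal valence:
  4 × C: 2 H each → 8
  4 × C (aromatic): 1 H each → 4
  2 × C (aromatic): no H
  1 × C: 3 H
  1 × C: no H
  1 × O: 1 H
  Total hydrogens = 16.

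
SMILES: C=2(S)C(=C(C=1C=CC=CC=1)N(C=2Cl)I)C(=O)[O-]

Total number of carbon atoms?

11

The symbol for carbon appears 11 times in the SMILES. (Cl is a single chlorine, not C + l.)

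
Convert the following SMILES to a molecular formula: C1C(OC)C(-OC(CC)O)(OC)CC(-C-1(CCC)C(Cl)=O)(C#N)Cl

C16H25Cl2NO5

Heavy atoms from the SMILES: 16 C, 2 Cl, 1 N, 5 O.
Implicit hydrogens by atom environment:
  5 × C: 2 H each → 10
  5 × C: no H
  4 × C: 3 H each → 12
  4 × O: no H
  2 × C: 1 H each → 2
  2 × Cl: no H
  1 × N: no H
  1 × O: 1 H
  Total hydrogens = 25.
Molecular formula: C16H25Cl2NO5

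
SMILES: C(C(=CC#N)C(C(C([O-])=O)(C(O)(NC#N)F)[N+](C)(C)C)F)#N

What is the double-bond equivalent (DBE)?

8

Molecular formula from the SMILES: C12H13F2N5O3.
DoU = (2C + 2 + N − H − X)/2 = (2·12 + 2 + 5 − 13 − 2)/2 = 16/2 = 8.
(Structurally: 0 ring(s) + 8 π bond(s) = 8.)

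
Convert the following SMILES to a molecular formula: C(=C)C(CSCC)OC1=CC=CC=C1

C12H16OS

Heavy atoms from the SMILES: 12 C, 1 O, 1 S.
Implicit hydrogens by atom environment:
  5 × C (aromatic): 1 H each → 5
  3 × C: 2 H each → 6
  2 × C: 1 H each → 2
  1 × C: 3 H
  1 × C (aromatic): no H
  1 × O: no H
  1 × S: no H
  Total hydrogens = 16.
Molecular formula: C12H16OS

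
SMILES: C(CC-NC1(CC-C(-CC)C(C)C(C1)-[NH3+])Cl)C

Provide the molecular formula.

C14H30ClN2+

Heavy atoms from the SMILES: 14 C, 1 Cl, 2 N.
Implicit hydrogens by atom environment:
  7 × C: 2 H each → 14
  3 × C: 3 H each → 9
  3 × C: 1 H each → 3
  1 × C: no H
  1 × Cl: no H
  1 × N (charge +1): 3 H
  1 × N: 1 H
  Total hydrogens = 30.
Net charge +1.
Molecular formula: C14H30ClN2+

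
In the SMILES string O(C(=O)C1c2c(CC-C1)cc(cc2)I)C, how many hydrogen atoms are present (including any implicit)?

Hydrogens are implicit in SMILES; fill each atom to its normal valence:
  3 × C: 2 H each → 6
  3 × C (aromatic): 1 H each → 3
  3 × C (aromatic): no H
  2 × O: no H
  1 × C: 3 H
  1 × C: 1 H
  1 × C: no H
  1 × I: no H
  Total hydrogens = 13.

13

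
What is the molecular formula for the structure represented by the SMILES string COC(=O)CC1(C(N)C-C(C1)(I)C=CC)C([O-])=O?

Heavy atoms from the SMILES: 12 C, 1 I, 1 N, 4 O.
Implicit hydrogens by atom environment:
  4 × C: no H
  3 × C: 2 H each → 6
  3 × C: 1 H each → 3
  3 × O: no H
  2 × C: 3 H each → 6
  1 × I: no H
  1 × N: 2 H
  1 × O (charge -1): no H
  Total hydrogens = 17.
Net charge -1.
Molecular formula: C12H17INO4-

C12H17INO4-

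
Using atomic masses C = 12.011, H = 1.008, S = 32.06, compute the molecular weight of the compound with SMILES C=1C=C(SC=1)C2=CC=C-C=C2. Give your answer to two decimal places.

160.23

Molecular formula: C10H8S.
M = 10×12.011 + 8×1.008 + 1×32.06 = 160.23 g/mol.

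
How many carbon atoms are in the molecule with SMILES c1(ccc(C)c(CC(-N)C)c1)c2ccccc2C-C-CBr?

19

The symbol for carbon appears 19 times in the SMILES. Lowercase c denotes aromatic carbon and counts toward C.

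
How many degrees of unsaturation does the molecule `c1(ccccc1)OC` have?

4

Molecular formula from the SMILES: C7H8O.
DoU = (2C + 2 + N − H − X)/2 = (2·7 + 2 + 0 − 8 − 0)/2 = 8/2 = 4.
(Structurally: 1 ring(s) + 3 π bond(s) = 4.)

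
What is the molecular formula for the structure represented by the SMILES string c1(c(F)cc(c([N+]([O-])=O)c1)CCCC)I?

C10H11FINO2

Heavy atoms from the SMILES: 10 C, 1 F, 1 I, 1 N, 2 O.
Implicit hydrogens by atom environment:
  4 × C (aromatic): no H
  3 × C: 2 H each → 6
  2 × C (aromatic): 1 H each → 2
  1 × C: 3 H
  1 × F: no H
  1 × I: no H
  1 × N (charge +1): no H
  1 × O: no H
  1 × O (charge -1): no H
  Total hydrogens = 11.
Molecular formula: C10H11FINO2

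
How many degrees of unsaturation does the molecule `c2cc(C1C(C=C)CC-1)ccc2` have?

Molecular formula from the SMILES: C12H14.
DoU = (2C + 2 + N − H − X)/2 = (2·12 + 2 + 0 − 14 − 0)/2 = 12/2 = 6.
(Structurally: 2 ring(s) + 4 π bond(s) = 6.)

6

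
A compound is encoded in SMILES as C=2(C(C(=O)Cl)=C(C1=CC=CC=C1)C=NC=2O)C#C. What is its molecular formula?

Heavy atoms from the SMILES: 14 C, 1 Cl, 1 N, 2 O.
Implicit hydrogens by atom environment:
  6 × C (aromatic): 1 H each → 6
  5 × C (aromatic): no H
  2 × C: no H
  1 × C: 1 H
  1 × Cl: no H
  1 × N (aromatic): no H
  1 × O: 1 H
  1 × O: no H
  Total hydrogens = 8.
Molecular formula: C14H8ClNO2

C14H8ClNO2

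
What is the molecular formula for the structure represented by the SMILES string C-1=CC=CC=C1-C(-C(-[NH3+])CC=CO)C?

Heavy atoms from the SMILES: 12 C, 1 N, 1 O.
Implicit hydrogens by atom environment:
  5 × C (aromatic): 1 H each → 5
  4 × C: 1 H each → 4
  1 × C: 3 H
  1 × C: 2 H
  1 × C (aromatic): no H
  1 × N (charge +1): 3 H
  1 × O: 1 H
  Total hydrogens = 18.
Net charge +1.
Molecular formula: C12H18NO+

C12H18NO+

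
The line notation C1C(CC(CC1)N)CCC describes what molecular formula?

C9H19N

Heavy atoms from the SMILES: 9 C, 1 N.
Implicit hydrogens by atom environment:
  6 × C: 2 H each → 12
  2 × C: 1 H each → 2
  1 × C: 3 H
  1 × N: 2 H
  Total hydrogens = 19.
Molecular formula: C9H19N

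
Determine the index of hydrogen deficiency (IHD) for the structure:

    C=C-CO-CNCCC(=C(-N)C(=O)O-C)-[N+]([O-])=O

4

Molecular formula from the SMILES: C10H17N3O5.
DoU = (2C + 2 + N − H − X)/2 = (2·10 + 2 + 3 − 17 − 0)/2 = 8/2 = 4.
(Structurally: 0 ring(s) + 4 π bond(s) = 4.)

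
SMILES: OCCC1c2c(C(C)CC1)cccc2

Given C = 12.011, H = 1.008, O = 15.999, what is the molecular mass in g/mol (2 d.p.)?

190.29

Molecular formula: C13H18O.
M = 13×12.011 + 18×1.008 + 1×15.999 = 190.29 g/mol.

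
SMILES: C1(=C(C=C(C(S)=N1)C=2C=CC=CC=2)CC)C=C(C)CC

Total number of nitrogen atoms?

1

The symbol for nitrogen appears 1 time in the SMILES.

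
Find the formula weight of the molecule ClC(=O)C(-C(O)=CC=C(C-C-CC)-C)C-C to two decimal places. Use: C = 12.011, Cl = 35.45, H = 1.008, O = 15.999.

Molecular formula: C13H21ClO2.
M = 13×12.011 + 1×35.45 + 21×1.008 + 2×15.999 = 244.76 g/mol.

244.76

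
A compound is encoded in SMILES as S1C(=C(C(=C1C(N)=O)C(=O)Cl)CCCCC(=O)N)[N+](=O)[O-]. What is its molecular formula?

C11H12ClN3O5S

Heavy atoms from the SMILES: 11 C, 1 Cl, 3 N, 5 O, 1 S.
Implicit hydrogens by atom environment:
  4 × C: 2 H each → 8
  4 × C (aromatic): no H
  4 × O: no H
  3 × C: no H
  2 × N: 2 H each → 4
  1 × Cl: no H
  1 × N (charge +1): no H
  1 × O (charge -1): no H
  1 × S (aromatic): no H
  Total hydrogens = 12.
Molecular formula: C11H12ClN3O5S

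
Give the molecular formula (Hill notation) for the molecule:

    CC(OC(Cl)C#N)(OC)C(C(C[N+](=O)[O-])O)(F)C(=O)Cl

Heavy atoms from the SMILES: 9 C, 2 Cl, 1 F, 2 N, 6 O.
Implicit hydrogens by atom environment:
  4 × C: no H
  4 × O: no H
  2 × C: 3 H each → 6
  2 × C: 1 H each → 2
  2 × Cl: no H
  1 × C: 2 H
  1 × F: no H
  1 × N: no H
  1 × N (charge +1): no H
  1 × O: 1 H
  1 × O (charge -1): no H
  Total hydrogens = 11.
Molecular formula: C9H11Cl2FN2O6

C9H11Cl2FN2O6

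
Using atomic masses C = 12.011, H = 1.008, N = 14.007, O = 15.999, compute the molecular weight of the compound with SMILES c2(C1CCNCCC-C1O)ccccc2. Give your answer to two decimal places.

Molecular formula: C13H19NO.
M = 13×12.011 + 19×1.008 + 1×14.007 + 1×15.999 = 205.30 g/mol.

205.30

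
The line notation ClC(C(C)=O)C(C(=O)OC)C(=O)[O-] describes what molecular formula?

C7H8ClO5-

Heavy atoms from the SMILES: 7 C, 1 Cl, 5 O.
Implicit hydrogens by atom environment:
  4 × O: no H
  3 × C: no H
  2 × C: 3 H each → 6
  2 × C: 1 H each → 2
  1 × Cl: no H
  1 × O (charge -1): no H
  Total hydrogens = 8.
Net charge -1.
Molecular formula: C7H8ClO5-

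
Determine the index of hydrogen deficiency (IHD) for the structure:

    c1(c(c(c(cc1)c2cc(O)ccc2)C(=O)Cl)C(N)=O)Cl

Molecular formula from the SMILES: C14H9Cl2NO3.
DoU = (2C + 2 + N − H − X)/2 = (2·14 + 2 + 1 − 9 − 2)/2 = 20/2 = 10.
(Structurally: 2 ring(s) + 8 π bond(s) = 10.)

10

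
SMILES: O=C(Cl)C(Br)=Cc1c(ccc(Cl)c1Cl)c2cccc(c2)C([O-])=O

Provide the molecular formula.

Heavy atoms from the SMILES: 1 Br, 16 C, 3 Cl, 3 O.
Implicit hydrogens by atom environment:
  6 × C (aromatic): 1 H each → 6
  6 × C (aromatic): no H
  3 × C: no H
  3 × Cl: no H
  2 × O: no H
  1 × Br: no H
  1 × C: 1 H
  1 × O (charge -1): no H
  Total hydrogens = 7.
Net charge -1.
Molecular formula: C16H7BrCl3O3-

C16H7BrCl3O3-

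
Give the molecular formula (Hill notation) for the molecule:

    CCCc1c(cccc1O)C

C10H14O

Heavy atoms from the SMILES: 10 C, 1 O.
Implicit hydrogens by atom environment:
  3 × C (aromatic): 1 H each → 3
  3 × C (aromatic): no H
  2 × C: 3 H each → 6
  2 × C: 2 H each → 4
  1 × O: 1 H
  Total hydrogens = 14.
Molecular formula: C10H14O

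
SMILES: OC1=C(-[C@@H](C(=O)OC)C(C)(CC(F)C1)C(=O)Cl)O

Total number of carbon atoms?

The symbol for carbon appears 11 times in the SMILES. (Cl is a single chlorine, not C + l.)

11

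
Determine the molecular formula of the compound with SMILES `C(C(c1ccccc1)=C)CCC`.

Heavy atoms from the SMILES: 12 C.
Implicit hydrogens by atom environment:
  5 × C (aromatic): 1 H each → 5
  4 × C: 2 H each → 8
  1 × C: 3 H
  1 × C: no H
  1 × C (aromatic): no H
  Total hydrogens = 16.
Molecular formula: C12H16

C12H16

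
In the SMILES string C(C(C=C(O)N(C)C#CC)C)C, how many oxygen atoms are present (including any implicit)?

1

The symbol for oxygen appears 1 time in the SMILES.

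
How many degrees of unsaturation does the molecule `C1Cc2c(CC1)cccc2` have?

Molecular formula from the SMILES: C10H12.
DoU = (2C + 2 + N − H − X)/2 = (2·10 + 2 + 0 − 12 − 0)/2 = 10/2 = 5.
(Structurally: 2 ring(s) + 3 π bond(s) = 5.)

5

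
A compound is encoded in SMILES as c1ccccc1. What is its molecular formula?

Heavy atoms from the SMILES: 6 C.
Implicit hydrogens by atom environment:
  6 × C (aromatic): 1 H each → 6
  Total hydrogens = 6.
Molecular formula: C6H6

C6H6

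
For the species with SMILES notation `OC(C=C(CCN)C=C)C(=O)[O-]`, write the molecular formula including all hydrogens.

Heavy atoms from the SMILES: 8 C, 1 N, 3 O.
Implicit hydrogens by atom environment:
  3 × C: 2 H each → 6
  3 × C: 1 H each → 3
  2 × C: no H
  1 × N: 2 H
  1 × O: 1 H
  1 × O: no H
  1 × O (charge -1): no H
  Total hydrogens = 12.
Net charge -1.
Molecular formula: C8H12NO3-

C8H12NO3-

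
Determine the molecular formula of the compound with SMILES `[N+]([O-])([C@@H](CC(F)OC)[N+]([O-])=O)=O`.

Heavy atoms from the SMILES: 4 C, 1 F, 2 N, 5 O.
Implicit hydrogens by atom environment:
  3 × O: no H
  2 × C: 1 H each → 2
  2 × N (charge +1): no H
  2 × O (charge -1): no H
  1 × C: 3 H
  1 × C: 2 H
  1 × F: no H
  Total hydrogens = 7.
Molecular formula: C4H7FN2O5

C4H7FN2O5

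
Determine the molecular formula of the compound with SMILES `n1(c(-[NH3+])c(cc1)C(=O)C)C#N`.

C7H8N3O+

Heavy atoms from the SMILES: 7 C, 3 N, 1 O.
Implicit hydrogens by atom environment:
  2 × C (aromatic): 1 H each → 2
  2 × C (aromatic): no H
  2 × C: no H
  1 × C: 3 H
  1 × N (charge +1): 3 H
  1 × N (aromatic): no H
  1 × N: no H
  1 × O: no H
  Total hydrogens = 8.
Net charge +1.
Molecular formula: C7H8N3O+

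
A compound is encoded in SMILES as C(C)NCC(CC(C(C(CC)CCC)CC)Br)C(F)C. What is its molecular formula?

Heavy atoms from the SMILES: 1 Br, 17 C, 1 F, 1 N.
Implicit hydrogens by atom environment:
  7 × C: 2 H each → 14
  5 × C: 3 H each → 15
  5 × C: 1 H each → 5
  1 × Br: no H
  1 × F: no H
  1 × N: 1 H
  Total hydrogens = 35.
Molecular formula: C17H35BrFN

C17H35BrFN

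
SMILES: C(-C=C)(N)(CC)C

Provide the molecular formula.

C6H13N

Heavy atoms from the SMILES: 6 C, 1 N.
Implicit hydrogens by atom environment:
  2 × C: 3 H each → 6
  2 × C: 2 H each → 4
  1 × C: 1 H
  1 × C: no H
  1 × N: 2 H
  Total hydrogens = 13.
Molecular formula: C6H13N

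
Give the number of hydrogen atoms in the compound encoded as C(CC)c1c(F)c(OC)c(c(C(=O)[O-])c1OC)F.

13

Hydrogens are implicit in SMILES; fill each atom to its normal valence:
  6 × C (aromatic): no H
  3 × C: 3 H each → 9
  3 × O: no H
  2 × C: 2 H each → 4
  2 × F: no H
  1 × C: no H
  1 × O (charge -1): no H
  Total hydrogens = 13.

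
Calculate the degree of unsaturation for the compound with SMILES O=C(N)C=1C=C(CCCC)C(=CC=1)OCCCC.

Molecular formula from the SMILES: C15H23NO2.
DoU = (2C + 2 + N − H − X)/2 = (2·15 + 2 + 1 − 23 − 0)/2 = 10/2 = 5.
(Structurally: 1 ring(s) + 4 π bond(s) = 5.)

5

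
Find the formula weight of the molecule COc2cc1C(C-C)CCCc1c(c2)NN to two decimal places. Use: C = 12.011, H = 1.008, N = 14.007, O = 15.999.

220.32

Molecular formula: C13H20N2O.
M = 13×12.011 + 20×1.008 + 2×14.007 + 1×15.999 = 220.32 g/mol.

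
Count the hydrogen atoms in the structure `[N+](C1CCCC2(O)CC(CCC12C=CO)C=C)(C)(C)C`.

30

Hydrogens are implicit in SMILES; fill each atom to its normal valence:
  7 × C: 2 H each → 14
  5 × C: 1 H each → 5
  3 × C: 3 H each → 9
  2 × C: no H
  2 × O: 1 H each → 2
  1 × N (charge +1): no H
  Total hydrogens = 30.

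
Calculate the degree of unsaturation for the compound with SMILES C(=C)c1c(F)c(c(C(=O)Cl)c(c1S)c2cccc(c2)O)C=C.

Molecular formula from the SMILES: C17H12ClFO2S.
DoU = (2C + 2 + N − H − X)/2 = (2·17 + 2 + 0 − 12 − 2)/2 = 22/2 = 11.
(Structurally: 2 ring(s) + 9 π bond(s) = 11.)

11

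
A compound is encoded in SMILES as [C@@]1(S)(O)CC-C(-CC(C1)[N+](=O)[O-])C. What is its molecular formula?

C8H15NO3S

Heavy atoms from the SMILES: 8 C, 1 N, 3 O, 1 S.
Implicit hydrogens by atom environment:
  4 × C: 2 H each → 8
  2 × C: 1 H each → 2
  1 × C: 3 H
  1 × C: no H
  1 × N (charge +1): no H
  1 × O: 1 H
  1 × O: no H
  1 × O (charge -1): no H
  1 × S: 1 H
  Total hydrogens = 15.
Molecular formula: C8H15NO3S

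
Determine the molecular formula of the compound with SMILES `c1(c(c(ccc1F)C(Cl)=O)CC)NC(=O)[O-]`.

C10H8ClFNO3-

Heavy atoms from the SMILES: 10 C, 1 Cl, 1 F, 1 N, 3 O.
Implicit hydrogens by atom environment:
  4 × C (aromatic): no H
  2 × C (aromatic): 1 H each → 2
  2 × C: no H
  2 × O: no H
  1 × C: 3 H
  1 × C: 2 H
  1 × Cl: no H
  1 × F: no H
  1 × N: 1 H
  1 × O (charge -1): no H
  Total hydrogens = 8.
Net charge -1.
Molecular formula: C10H8ClFNO3-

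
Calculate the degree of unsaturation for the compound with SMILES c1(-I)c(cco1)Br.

Molecular formula from the SMILES: C4H2BrIO.
DoU = (2C + 2 + N − H − X)/2 = (2·4 + 2 + 0 − 2 − 2)/2 = 6/2 = 3.
(Structurally: 1 ring(s) + 2 π bond(s) = 3.)

3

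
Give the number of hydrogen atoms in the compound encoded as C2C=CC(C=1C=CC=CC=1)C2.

Hydrogens are implicit in SMILES; fill each atom to its normal valence:
  5 × C (aromatic): 1 H each → 5
  3 × C: 1 H each → 3
  2 × C: 2 H each → 4
  1 × C (aromatic): no H
  Total hydrogens = 12.

12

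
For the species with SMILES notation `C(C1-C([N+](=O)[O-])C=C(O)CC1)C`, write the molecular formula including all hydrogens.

Heavy atoms from the SMILES: 8 C, 1 N, 3 O.
Implicit hydrogens by atom environment:
  3 × C: 2 H each → 6
  3 × C: 1 H each → 3
  1 × C: 3 H
  1 × C: no H
  1 × N (charge +1): no H
  1 × O: 1 H
  1 × O: no H
  1 × O (charge -1): no H
  Total hydrogens = 13.
Molecular formula: C8H13NO3

C8H13NO3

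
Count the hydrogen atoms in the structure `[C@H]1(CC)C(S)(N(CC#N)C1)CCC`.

Hydrogens are implicit in SMILES; fill each atom to its normal valence:
  5 × C: 2 H each → 10
  2 × C: 3 H each → 6
  2 × C: no H
  2 × N: no H
  1 × C: 1 H
  1 × S: 1 H
  Total hydrogens = 18.

18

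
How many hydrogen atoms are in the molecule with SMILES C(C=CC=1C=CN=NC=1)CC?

Hydrogens are implicit in SMILES; fill each atom to its normal valence:
  3 × C (aromatic): 1 H each → 3
  2 × C: 2 H each → 4
  2 × C: 1 H each → 2
  2 × N (aromatic): no H
  1 × C: 3 H
  1 × C (aromatic): no H
  Total hydrogens = 12.

12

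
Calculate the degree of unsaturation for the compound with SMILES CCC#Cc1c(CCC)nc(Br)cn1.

6

Molecular formula from the SMILES: C11H13BrN2.
DoU = (2C + 2 + N − H − X)/2 = (2·11 + 2 + 2 − 13 − 1)/2 = 12/2 = 6.
(Structurally: 1 ring(s) + 5 π bond(s) = 6.)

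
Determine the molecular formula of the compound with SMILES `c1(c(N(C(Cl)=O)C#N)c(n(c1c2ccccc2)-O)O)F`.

Heavy atoms from the SMILES: 12 C, 1 Cl, 1 F, 3 N, 3 O.
Implicit hydrogens by atom environment:
  5 × C (aromatic): 1 H each → 5
  5 × C (aromatic): no H
  2 × C: no H
  2 × N: no H
  2 × O: 1 H each → 2
  1 × Cl: no H
  1 × F: no H
  1 × N (aromatic): no H
  1 × O: no H
  Total hydrogens = 7.
Molecular formula: C12H7ClFN3O3

C12H7ClFN3O3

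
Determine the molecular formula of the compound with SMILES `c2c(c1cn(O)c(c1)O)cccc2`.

C10H9NO2

Heavy atoms from the SMILES: 10 C, 1 N, 2 O.
Implicit hydrogens by atom environment:
  7 × C (aromatic): 1 H each → 7
  3 × C (aromatic): no H
  2 × O: 1 H each → 2
  1 × N (aromatic): no H
  Total hydrogens = 9.
Molecular formula: C10H9NO2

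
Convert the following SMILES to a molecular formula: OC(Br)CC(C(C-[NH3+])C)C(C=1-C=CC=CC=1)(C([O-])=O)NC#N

Heavy atoms from the SMILES: 1 Br, 15 C, 3 N, 3 O.
Implicit hydrogens by atom environment:
  5 × C (aromatic): 1 H each → 5
  3 × C: 1 H each → 3
  3 × C: no H
  2 × C: 2 H each → 4
  1 × Br: no H
  1 × C: 3 H
  1 × C (aromatic): no H
  1 × N (charge +1): 3 H
  1 × N: 1 H
  1 × N: no H
  1 × O: 1 H
  1 × O: no H
  1 × O (charge -1): no H
  Total hydrogens = 20.
Molecular formula: C15H20BrN3O3

C15H20BrN3O3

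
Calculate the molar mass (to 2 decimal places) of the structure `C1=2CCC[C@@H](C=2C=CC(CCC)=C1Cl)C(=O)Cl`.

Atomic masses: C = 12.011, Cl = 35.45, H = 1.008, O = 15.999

Molecular formula: C14H16Cl2O.
M = 14×12.011 + 2×35.45 + 16×1.008 + 1×15.999 = 271.18 g/mol.

271.18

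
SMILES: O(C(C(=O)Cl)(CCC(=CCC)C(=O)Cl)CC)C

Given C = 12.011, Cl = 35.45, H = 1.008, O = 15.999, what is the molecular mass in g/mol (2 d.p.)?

Molecular formula: C12H18Cl2O3.
M = 12×12.011 + 2×35.45 + 18×1.008 + 3×15.999 = 281.17 g/mol.

281.17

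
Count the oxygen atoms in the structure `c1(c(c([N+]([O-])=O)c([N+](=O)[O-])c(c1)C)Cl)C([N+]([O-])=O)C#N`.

6

The symbol for oxygen appears 6 times in the SMILES.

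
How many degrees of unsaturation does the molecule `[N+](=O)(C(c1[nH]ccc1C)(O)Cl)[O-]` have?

Molecular formula from the SMILES: C6H7ClN2O3.
DoU = (2C + 2 + N − H − X)/2 = (2·6 + 2 + 2 − 7 − 1)/2 = 8/2 = 4.
(Structurally: 1 ring(s) + 3 π bond(s) = 4.)

4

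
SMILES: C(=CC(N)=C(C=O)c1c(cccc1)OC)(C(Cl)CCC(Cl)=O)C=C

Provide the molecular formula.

C18H19Cl2NO3

Heavy atoms from the SMILES: 18 C, 2 Cl, 1 N, 3 O.
Implicit hydrogens by atom environment:
  4 × C: 1 H each → 4
  4 × C (aromatic): 1 H each → 4
  4 × C: no H
  3 × C: 2 H each → 6
  3 × O: no H
  2 × C (aromatic): no H
  2 × Cl: no H
  1 × C: 3 H
  1 × N: 2 H
  Total hydrogens = 19.
Molecular formula: C18H19Cl2NO3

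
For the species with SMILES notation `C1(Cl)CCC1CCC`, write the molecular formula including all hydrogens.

C7H13Cl

Heavy atoms from the SMILES: 7 C, 1 Cl.
Implicit hydrogens by atom environment:
  4 × C: 2 H each → 8
  2 × C: 1 H each → 2
  1 × C: 3 H
  1 × Cl: no H
  Total hydrogens = 13.
Molecular formula: C7H13Cl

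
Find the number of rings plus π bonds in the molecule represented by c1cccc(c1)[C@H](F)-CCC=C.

5

Molecular formula from the SMILES: C11H13F.
DoU = (2C + 2 + N − H − X)/2 = (2·11 + 2 + 0 − 13 − 1)/2 = 10/2 = 5.
(Structurally: 1 ring(s) + 4 π bond(s) = 5.)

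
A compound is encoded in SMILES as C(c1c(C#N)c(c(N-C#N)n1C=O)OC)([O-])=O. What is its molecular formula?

Heavy atoms from the SMILES: 9 C, 4 N, 4 O.
Implicit hydrogens by atom environment:
  4 × C (aromatic): no H
  3 × C: no H
  3 × O: no H
  2 × N: no H
  1 × C: 3 H
  1 × C: 1 H
  1 × N: 1 H
  1 × N (aromatic): no H
  1 × O (charge -1): no H
  Total hydrogens = 5.
Net charge -1.
Molecular formula: C9H5N4O4-

C9H5N4O4-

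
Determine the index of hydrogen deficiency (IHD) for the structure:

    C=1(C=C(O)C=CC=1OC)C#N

Molecular formula from the SMILES: C8H7NO2.
DoU = (2C + 2 + N − H − X)/2 = (2·8 + 2 + 1 − 7 − 0)/2 = 12/2 = 6.
(Structurally: 1 ring(s) + 5 π bond(s) = 6.)

6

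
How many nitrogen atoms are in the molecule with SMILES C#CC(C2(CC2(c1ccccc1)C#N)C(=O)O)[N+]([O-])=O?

The symbol for nitrogen appears 2 times in the SMILES.

2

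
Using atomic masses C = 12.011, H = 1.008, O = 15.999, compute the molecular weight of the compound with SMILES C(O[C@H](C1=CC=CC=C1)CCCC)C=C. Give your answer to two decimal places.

Molecular formula: C14H20O.
M = 14×12.011 + 20×1.008 + 1×15.999 = 204.31 g/mol.

204.31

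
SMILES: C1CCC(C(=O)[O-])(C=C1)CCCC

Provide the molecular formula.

C11H17O2-

Heavy atoms from the SMILES: 11 C, 2 O.
Implicit hydrogens by atom environment:
  6 × C: 2 H each → 12
  2 × C: 1 H each → 2
  2 × C: no H
  1 × C: 3 H
  1 × O: no H
  1 × O (charge -1): no H
  Total hydrogens = 17.
Net charge -1.
Molecular formula: C11H17O2-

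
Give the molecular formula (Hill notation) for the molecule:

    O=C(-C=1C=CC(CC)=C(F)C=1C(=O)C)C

Heavy atoms from the SMILES: 12 C, 1 F, 2 O.
Implicit hydrogens by atom environment:
  4 × C (aromatic): no H
  3 × C: 3 H each → 9
  2 × C (aromatic): 1 H each → 2
  2 × C: no H
  2 × O: no H
  1 × C: 2 H
  1 × F: no H
  Total hydrogens = 13.
Molecular formula: C12H13FO2

C12H13FO2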